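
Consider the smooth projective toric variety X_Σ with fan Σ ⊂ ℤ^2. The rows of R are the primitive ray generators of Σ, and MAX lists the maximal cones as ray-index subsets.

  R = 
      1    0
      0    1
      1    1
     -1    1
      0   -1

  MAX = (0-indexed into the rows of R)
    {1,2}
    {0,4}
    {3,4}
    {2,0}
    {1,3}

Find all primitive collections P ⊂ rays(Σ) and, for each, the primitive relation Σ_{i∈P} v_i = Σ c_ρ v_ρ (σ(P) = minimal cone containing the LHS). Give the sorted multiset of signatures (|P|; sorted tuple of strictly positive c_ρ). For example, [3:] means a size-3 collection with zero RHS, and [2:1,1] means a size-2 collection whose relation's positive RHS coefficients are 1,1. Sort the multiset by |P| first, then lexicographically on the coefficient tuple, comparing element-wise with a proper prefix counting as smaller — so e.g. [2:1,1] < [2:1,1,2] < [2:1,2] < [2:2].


Minimal non-faces — 5 found among 5 rays, 5 max cones:

  {1,4}:  v_{1} + v_{4} = 0 — sig = [2:]
  {0,1}:  v_{0} + v_{1} = v_{2} — sig = [2:1]
  {0,3}:  v_{0} + v_{3} = v_{1} — sig = [2:1]
  {2,4}:  v_{2} + v_{4} = v_{0} — sig = [2:1]
  {2,3}:  v_{2} + v_{3} = 2·v_{1} — sig = [2:2]

Hence PRS(X_Σ) =
    |P|=2: 5 collections, coeffs (), (1), (1), (1), (2)


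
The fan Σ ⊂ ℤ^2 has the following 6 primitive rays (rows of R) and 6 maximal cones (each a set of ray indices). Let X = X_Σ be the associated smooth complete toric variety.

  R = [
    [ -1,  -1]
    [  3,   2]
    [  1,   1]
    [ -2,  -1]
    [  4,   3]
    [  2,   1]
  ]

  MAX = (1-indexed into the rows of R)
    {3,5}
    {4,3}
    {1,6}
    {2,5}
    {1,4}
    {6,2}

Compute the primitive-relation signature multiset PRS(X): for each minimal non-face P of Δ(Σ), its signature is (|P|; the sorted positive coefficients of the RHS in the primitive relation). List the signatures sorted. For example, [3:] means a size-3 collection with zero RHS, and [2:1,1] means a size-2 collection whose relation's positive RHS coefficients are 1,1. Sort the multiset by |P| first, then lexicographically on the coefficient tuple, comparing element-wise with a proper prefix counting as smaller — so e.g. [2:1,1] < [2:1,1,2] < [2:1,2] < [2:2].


|primitive collections| = 9. Relations:

  P = {1,3}:  v_{1} + v_{3} = 0  ⇒ sig = [2:]
  P = {4,6}:  v_{4} + v_{6} = 0  ⇒ sig = [2:]
  P = {1,2}:  v_{1} + v_{2} = v_{6}  ⇒ sig = [2:1]
  P = {1,5}:  v_{1} + v_{5} = v_{2}  ⇒ sig = [2:1]
  P = {2,3}:  v_{2} + v_{3} = v_{5}  ⇒ sig = [2:1]
  P = {2,4}:  v_{2} + v_{4} = v_{3}  ⇒ sig = [2:1]
  P = {3,6}:  v_{3} + v_{6} = v_{2}  ⇒ sig = [2:1]
  P = {4,5}:  v_{4} + v_{5} = 2·v_{3}  ⇒ sig = [2:2]
  P = {5,6}:  v_{5} + v_{6} = 2·v_{2}  ⇒ sig = [2:2]

Hence PRS(X_Σ) =
    [2:]
    [2:]
    [2:1]
    [2:1]
    [2:1]
    [2:1]
    [2:1]
    [2:2]
    [2:2]


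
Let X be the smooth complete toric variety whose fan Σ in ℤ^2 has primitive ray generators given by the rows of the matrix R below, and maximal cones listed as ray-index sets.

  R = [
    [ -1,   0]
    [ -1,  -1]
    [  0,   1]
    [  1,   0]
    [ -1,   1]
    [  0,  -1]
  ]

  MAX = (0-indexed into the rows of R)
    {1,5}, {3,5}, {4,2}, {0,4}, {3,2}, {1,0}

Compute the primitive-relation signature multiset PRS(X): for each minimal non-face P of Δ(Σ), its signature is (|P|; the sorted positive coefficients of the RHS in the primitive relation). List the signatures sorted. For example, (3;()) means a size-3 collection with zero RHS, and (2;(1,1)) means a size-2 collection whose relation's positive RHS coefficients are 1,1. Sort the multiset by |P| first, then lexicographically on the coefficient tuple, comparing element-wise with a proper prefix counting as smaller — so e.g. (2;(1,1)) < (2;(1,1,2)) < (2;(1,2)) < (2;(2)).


Minimal non-faces — 9 found among 6 rays, 6 max cones:

  {0,3}:  v_{0} + v_{3} = 0  ⟹  sig = (2;())
  {2,5}:  v_{2} + v_{5} = 0  ⟹  sig = (2;())
  {0,2}:  v_{0} + v_{2} = v_{4}  ⟹  sig = (2;(1))
  {0,5}:  v_{0} + v_{5} = v_{1}  ⟹  sig = (2;(1))
  {1,2}:  v_{1} + v_{2} = v_{0}  ⟹  sig = (2;(1))
  {1,3}:  v_{1} + v_{3} = v_{5}  ⟹  sig = (2;(1))
  {3,4}:  v_{3} + v_{4} = v_{2}  ⟹  sig = (2;(1))
  {4,5}:  v_{4} + v_{5} = v_{0}  ⟹  sig = (2;(1))
  {1,4}:  v_{1} + v_{4} = 2·v_{0}  ⟹  sig = (2;(2))

Signatures (|P|; sorted positive RHS coefficients), sorted:
[(2;()), (2;()), (2;(1)), (2;(1)), (2;(1)), (2;(1)), (2;(1)), (2;(1)), (2;(2))]


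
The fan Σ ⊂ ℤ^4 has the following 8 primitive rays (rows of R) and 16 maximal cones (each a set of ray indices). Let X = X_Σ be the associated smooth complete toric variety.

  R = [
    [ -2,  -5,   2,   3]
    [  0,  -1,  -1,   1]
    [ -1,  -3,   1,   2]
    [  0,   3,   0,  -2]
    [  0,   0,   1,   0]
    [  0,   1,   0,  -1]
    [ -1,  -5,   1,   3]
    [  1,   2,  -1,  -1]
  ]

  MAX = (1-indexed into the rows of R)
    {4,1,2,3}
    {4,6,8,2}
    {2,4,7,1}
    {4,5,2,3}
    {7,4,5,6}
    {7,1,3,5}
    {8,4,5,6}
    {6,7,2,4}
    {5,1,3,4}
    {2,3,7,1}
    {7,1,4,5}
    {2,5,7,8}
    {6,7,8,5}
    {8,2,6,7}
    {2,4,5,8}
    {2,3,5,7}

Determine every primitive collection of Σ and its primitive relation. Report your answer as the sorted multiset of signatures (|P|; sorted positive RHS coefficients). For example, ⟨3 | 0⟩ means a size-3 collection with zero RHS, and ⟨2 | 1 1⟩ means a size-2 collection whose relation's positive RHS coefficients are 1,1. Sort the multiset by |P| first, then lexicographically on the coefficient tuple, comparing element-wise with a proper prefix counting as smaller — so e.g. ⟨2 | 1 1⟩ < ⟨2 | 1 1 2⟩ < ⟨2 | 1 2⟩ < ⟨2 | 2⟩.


Primitive collections (9):

  P = {1,8}:  v_{1} + v_{8} = v_{3}  so sig = ⟨2 | 1⟩
  P = {3,6}:  v_{3} + v_{6} = v_{4} + v_{7}  so sig = ⟨2 | 1 1⟩
  P = {3,8}:  v_{3} + v_{8} = v_{2} + v_{5}  so sig = ⟨2 | 1 1⟩
  P = {1,6}:  v_{1} + v_{6} = 2·v_{4} + 2·v_{7}  so sig = ⟨2 | 2 2⟩
  P = {2,5,6}:  v_{2} + v_{5} + v_{6} = 0  so sig = ⟨3 | 0⟩
  P = {4,7,8}:  v_{4} + v_{7} + v_{8} = 0  so sig = ⟨3 | 0⟩
  P = {3,4,7}:  v_{3} + v_{4} + v_{7} = v_{1}  so sig = ⟨3 | 1⟩
  P = {1,2,5}:  v_{1} + v_{2} + v_{5} = 2·v_{3}  so sig = ⟨3 | 2⟩
  P = {2,4,5,7}:  v_{2} + v_{4} + v_{5} + v_{7} = v_{3}  so sig = ⟨4 | 1⟩

Hence PRS(X_Σ) =
    |P|=2: 4 collections, coeffs (1), (1,1), (1,1), (2,2)
    |P|=3: 4 collections, coeffs (), (), (1), (2)
    |P|=4: 1 collection, coeffs (1)


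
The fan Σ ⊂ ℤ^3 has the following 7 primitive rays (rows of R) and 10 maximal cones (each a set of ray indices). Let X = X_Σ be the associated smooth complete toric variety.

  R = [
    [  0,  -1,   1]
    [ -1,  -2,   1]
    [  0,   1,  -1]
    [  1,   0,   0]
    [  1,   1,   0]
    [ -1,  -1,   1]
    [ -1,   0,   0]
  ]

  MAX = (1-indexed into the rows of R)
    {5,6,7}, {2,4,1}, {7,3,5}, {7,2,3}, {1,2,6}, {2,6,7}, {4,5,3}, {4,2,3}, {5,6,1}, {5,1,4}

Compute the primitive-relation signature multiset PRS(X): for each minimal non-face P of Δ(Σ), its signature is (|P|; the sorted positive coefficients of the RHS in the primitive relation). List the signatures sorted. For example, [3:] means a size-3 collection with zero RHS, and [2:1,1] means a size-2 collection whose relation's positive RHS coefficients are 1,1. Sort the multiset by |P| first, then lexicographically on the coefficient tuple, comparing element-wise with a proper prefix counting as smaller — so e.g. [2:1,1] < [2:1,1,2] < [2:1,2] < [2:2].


Minimal non-faces — 6 found among 7 rays, 10 max cones:

  • {1,3}:  v_{1} + v_{3} = 0 — sig = [2:]
  • {4,7}:  v_{4} + v_{7} = 0 — sig = [2:]
  • {1,7}:  v_{1} + v_{7} = v_{6} — sig = [2:1]
  • {2,5}:  v_{2} + v_{5} = v_{1} — sig = [2:1]
  • {3,6}:  v_{3} + v_{6} = v_{7} — sig = [2:1]
  • {4,6}:  v_{4} + v_{6} = v_{1} — sig = [2:1]

so the primitive-relation signature multiset is
    |P|=2: 6 collections, coeffs (), (), (1), (1), (1), (1)


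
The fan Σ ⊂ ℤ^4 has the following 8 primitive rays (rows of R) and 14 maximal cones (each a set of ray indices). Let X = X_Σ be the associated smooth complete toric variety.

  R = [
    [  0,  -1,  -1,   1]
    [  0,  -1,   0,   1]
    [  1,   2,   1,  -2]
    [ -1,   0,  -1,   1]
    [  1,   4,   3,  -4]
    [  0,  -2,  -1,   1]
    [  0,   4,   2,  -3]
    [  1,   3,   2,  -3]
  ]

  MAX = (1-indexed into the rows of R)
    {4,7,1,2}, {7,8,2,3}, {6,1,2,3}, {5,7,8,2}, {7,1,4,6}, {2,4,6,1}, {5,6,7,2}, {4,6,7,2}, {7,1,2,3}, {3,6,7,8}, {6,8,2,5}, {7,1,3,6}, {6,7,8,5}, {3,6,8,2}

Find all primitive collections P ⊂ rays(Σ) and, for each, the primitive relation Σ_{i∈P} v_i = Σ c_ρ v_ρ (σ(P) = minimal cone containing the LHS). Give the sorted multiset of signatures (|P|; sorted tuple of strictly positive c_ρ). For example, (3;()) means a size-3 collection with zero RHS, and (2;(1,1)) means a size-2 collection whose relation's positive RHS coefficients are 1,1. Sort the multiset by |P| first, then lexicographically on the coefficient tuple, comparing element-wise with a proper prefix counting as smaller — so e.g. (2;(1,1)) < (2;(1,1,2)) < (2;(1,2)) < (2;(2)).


The 9 primitive collections of Σ (r=8, n=4):

  P = {1,5}:  v_{1} + v_{5} = v_{8} ; sig = (2;(1))
  P = {1,8}:  v_{1} + v_{8} = v_{3} ; sig = (2;(1))
  P = {4,5}:  v_{4} + v_{5} = v_{7} ; sig = (2;(1))
  P = {4,8}:  v_{4} + v_{8} = v_{1} + v_{7} ; sig = (2;(1,1))
  P = {3,4}:  v_{3} + v_{4} = 2·v_{1} + v_{7} ; sig = (2;(1,2))
  P = {3,5}:  v_{3} + v_{5} = 2·v_{8} ; sig = (2;(2))
  P = {1,2,6,7}:  v_{1} + v_{2} + v_{6} + v_{7} = 0 ; sig = (4;())
  P = {2,3,6,7}:  v_{2} + v_{3} + v_{6} + v_{7} = v_{8} ; sig = (4;(1))
  P = {2,6,7,8}:  v_{2} + v_{6} + v_{7} + v_{8} = v_{5} ; sig = (4;(1))

Hence PRS(X_Σ) =
    (2;(1))
    (2;(1))
    (2;(1))
    (2;(1,1))
    (2;(1,2))
    (2;(2))
    (4;())
    (4;(1))
    (4;(1))


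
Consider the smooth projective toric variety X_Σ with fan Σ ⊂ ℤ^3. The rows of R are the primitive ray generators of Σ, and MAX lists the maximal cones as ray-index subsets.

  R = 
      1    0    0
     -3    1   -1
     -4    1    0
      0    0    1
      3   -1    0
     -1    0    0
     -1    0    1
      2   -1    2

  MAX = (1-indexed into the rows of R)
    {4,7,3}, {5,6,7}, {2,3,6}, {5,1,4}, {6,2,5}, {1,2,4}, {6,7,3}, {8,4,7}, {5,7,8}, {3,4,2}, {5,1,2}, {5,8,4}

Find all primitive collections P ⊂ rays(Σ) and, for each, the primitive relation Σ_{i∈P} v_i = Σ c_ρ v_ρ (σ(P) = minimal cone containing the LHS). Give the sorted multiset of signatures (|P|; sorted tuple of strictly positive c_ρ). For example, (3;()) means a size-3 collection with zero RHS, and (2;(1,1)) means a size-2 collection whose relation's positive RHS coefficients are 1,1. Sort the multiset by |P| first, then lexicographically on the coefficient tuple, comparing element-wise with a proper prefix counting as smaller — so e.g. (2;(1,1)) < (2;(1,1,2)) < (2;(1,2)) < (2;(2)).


The 12 primitive collections of Σ (r=8, n=3):

  P = {1,6}:  v_{1} + v_{6} = 0 ; sig = (2;())
  P = {1,7}:  v_{1} + v_{7} = v_{4} ; sig = (2;(1))
  P = {2,7}:  v_{2} + v_{7} = v_{3} ; sig = (2;(1))
  P = {2,8}:  v_{2} + v_{8} = v_{7} ; sig = (2;(1))
  P = {3,5}:  v_{3} + v_{5} = v_{6} ; sig = (2;(1))
  P = {4,6}:  v_{4} + v_{6} = v_{7} ; sig = (2;(1))
  P = {1,3}:  v_{1} + v_{3} = v_{2} + v_{4} ; sig = (2;(1,1))
  P = {1,8}:  v_{1} + v_{8} = 2·v_{4} + v_{5} ; sig = (2;(1,2))
  P = {6,8}:  v_{6} + v_{8} = v_{5} + 2·v_{7} ; sig = (2;(1,2))
  P = {3,8}:  v_{3} + v_{8} = 2·v_{7} ; sig = (2;(2))
  P = {2,4,5}:  v_{2} + v_{4} + v_{5} = 0 ; sig = (3;())
  P = {4,5,7}:  v_{4} + v_{5} + v_{7} = v_{8} ; sig = (3;(1))

Sorted signature multiset PRS(X):
    (2;())
    (2;(1))
    (2;(1))
    (2;(1))
    (2;(1))
    (2;(1))
    (2;(1,1))
    (2;(1,2))
    (2;(1,2))
    (2;(2))
    (3;())
    (3;(1))


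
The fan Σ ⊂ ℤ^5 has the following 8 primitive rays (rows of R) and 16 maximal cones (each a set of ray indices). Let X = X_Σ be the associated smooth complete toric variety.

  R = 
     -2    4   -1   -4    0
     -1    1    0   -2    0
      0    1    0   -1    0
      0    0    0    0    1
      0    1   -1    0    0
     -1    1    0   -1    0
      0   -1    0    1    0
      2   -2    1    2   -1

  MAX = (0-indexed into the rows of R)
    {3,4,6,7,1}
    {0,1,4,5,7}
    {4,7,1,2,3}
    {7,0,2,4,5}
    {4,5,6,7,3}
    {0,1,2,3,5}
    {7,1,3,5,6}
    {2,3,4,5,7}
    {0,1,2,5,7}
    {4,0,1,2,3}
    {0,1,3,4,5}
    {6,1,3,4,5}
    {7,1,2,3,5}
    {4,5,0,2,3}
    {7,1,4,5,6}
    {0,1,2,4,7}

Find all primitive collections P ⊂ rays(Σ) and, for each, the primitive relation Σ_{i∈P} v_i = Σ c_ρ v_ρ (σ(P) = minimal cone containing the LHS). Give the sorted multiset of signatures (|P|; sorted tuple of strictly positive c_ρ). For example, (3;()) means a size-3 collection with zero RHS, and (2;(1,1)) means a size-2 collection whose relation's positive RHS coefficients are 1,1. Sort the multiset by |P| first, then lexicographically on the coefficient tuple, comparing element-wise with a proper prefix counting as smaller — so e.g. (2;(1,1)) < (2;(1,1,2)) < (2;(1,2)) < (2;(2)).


|primitive collections| = 5. Relations:

  • {2,6}:  v_{2} + v_{6} = 0  →  sig = (2;())
  • {0,6}:  v_{0} + v_{6} = v_{1} + v_{4} + v_{5}  →  sig = (2;(1,1,1))
  • {0,3,7}:  v_{0} + v_{3} + v_{7} = 2·v_{2}  →  sig = (3;(2))
  • {1,2,4,5}:  v_{1} + v_{2} + v_{4} + v_{5} = v_{0}  →  sig = (4;(1))
  • {1,3,4,5,7}:  v_{1} + v_{3} + v_{4} + v_{5} + v_{7} = v_{2}  →  sig = (5;(1))

Hence PRS(X_Σ) =
{ (2;()),  (2;(1,1,1)),  (3;(2)),  (4;(1)),  (5;(1)) }


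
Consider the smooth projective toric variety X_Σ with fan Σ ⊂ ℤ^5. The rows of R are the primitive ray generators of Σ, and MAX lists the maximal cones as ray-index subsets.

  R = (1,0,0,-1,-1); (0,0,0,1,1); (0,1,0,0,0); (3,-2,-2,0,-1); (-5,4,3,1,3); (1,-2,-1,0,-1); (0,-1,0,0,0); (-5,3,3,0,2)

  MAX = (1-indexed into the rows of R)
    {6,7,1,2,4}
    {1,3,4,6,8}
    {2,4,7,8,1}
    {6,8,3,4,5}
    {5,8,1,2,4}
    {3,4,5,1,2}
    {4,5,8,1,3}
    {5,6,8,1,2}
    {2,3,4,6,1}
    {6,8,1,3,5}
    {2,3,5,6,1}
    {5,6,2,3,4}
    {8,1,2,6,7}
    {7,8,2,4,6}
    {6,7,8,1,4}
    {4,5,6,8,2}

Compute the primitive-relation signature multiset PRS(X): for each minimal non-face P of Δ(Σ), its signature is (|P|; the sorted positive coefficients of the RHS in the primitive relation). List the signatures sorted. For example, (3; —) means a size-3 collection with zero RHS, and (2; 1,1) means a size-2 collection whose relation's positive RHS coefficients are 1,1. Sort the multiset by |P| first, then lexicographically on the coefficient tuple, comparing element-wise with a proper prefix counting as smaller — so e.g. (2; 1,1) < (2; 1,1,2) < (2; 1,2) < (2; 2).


Primitive collections (5):

  {3,7}:  v_{3} + v_{7} = 0  →  sig = (2; —)
  {5,7}:  v_{5} + v_{7} = v_{2} + v_{8}  →  sig = (2; 1,1)
  {2,3,8}:  v_{2} + v_{3} + v_{8} = v_{5}  →  sig = (3; 1)
  {1,4,5,6}:  v_{1} + v_{4} + v_{5} + v_{6} = 0  →  sig = (4; —)
  {1,2,4,6,8}:  v_{1} + v_{2} + v_{4} + v_{6} + v_{8} = v_{7}  →  sig = (5; 1)

so the primitive-relation signature multiset is
    |P|=2: 2 collections, coeffs (), (1,1)
    |P|=3: 1 collection, coeffs (1)
    |P|=4: 1 collection, coeffs ()
    |P|=5: 1 collection, coeffs (1)


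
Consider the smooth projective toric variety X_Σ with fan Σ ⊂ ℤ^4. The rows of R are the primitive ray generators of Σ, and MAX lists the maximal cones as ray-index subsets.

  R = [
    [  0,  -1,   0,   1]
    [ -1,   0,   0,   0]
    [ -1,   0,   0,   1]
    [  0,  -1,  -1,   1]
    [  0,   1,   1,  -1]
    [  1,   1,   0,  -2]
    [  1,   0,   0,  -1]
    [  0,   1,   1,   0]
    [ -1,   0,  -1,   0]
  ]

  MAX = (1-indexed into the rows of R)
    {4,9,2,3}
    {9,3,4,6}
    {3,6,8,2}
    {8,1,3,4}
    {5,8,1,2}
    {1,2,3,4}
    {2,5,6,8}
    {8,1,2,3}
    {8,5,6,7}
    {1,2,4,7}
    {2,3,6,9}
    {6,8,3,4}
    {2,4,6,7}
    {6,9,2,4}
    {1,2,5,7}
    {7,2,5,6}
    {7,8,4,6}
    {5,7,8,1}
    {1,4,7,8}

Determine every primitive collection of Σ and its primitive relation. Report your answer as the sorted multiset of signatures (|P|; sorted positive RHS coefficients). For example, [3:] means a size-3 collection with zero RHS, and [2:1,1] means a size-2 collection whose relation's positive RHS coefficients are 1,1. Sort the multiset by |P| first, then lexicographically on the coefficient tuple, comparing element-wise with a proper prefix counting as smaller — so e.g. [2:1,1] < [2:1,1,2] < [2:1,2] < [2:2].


11 collections generate NE(X_Σ); each relation:

  {3,7}:  v_{3} + v_{7} = 0  so sig = [2:]
  {4,5}:  v_{4} + v_{5} = 0  so sig = [2:]
  {1,6}:  v_{1} + v_{6} = v_{7}  so sig = [2:1]
  {1,9}:  v_{1} + v_{9} = v_{2} + v_{4}  so sig = [2:1,1]
  {3,5}:  v_{3} + v_{5} = v_{2} + v_{8}  so sig = [2:1,1]
  {5,9}:  v_{5} + v_{9} = v_{2} + v_{3} + v_{6}  so sig = [2:1,1,1]
  {7,9}:  v_{7} + v_{9} = v_{2} + v_{4} + v_{6}  so sig = [2:1,1,1]
  {8,9}:  v_{8} + v_{9} = 2·v_{3} + v_{6}  so sig = [2:1,2]
  {2,4,8}:  v_{2} + v_{4} + v_{8} = v_{3}  so sig = [3:1]
  {2,7,8}:  v_{2} + v_{7} + v_{8} = v_{5}  so sig = [3:1]
  {2,3,4,6}:  v_{2} + v_{3} + v_{4} + v_{6} = v_{9}  so sig = [4:1]

Sorted signature multiset PRS(X):
    |P|=2: 8 collections, coeffs (), (), (1), (1,1), (1,1), (1,1,1), (1,1,1), (1,2)
    |P|=3: 2 collections, coeffs (1), (1)
    |P|=4: 1 collection, coeffs (1)


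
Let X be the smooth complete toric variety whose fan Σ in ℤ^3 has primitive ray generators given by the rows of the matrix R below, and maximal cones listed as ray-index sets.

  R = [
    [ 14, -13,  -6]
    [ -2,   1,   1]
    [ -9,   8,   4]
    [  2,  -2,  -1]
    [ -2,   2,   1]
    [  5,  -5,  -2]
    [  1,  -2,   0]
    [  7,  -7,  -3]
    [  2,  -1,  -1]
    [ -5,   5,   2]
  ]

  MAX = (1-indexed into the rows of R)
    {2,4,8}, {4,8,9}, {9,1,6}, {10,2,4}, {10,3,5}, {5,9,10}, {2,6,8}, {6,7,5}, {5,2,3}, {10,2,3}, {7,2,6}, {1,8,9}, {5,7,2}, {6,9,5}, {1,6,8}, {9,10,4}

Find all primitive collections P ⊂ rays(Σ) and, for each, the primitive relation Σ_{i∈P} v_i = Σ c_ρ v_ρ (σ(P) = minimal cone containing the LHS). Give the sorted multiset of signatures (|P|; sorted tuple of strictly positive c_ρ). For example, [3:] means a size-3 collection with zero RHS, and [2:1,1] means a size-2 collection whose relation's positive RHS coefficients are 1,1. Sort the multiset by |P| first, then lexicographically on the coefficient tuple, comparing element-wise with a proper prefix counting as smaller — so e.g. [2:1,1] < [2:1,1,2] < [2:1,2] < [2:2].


Primitive collections (24):

  {2,9}:  v_{2} + v_{9} = 0  →  sig = [2:]
  {4,5}:  v_{4} + v_{5} = 0  →  sig = [2:]
  {6,10}:  v_{6} + v_{10} = 0  →  sig = [2:]
  {1,3}:  v_{1} + v_{3} = v_{6}  →  sig = [2:1]
  {3,8}:  v_{3} + v_{8} = v_{2}  →  sig = [2:1]
  {4,6}:  v_{4} + v_{6} = v_{8}  →  sig = [2:1]
  {5,8}:  v_{5} + v_{8} = v_{6}  →  sig = [2:1]
  {8,10}:  v_{8} + v_{10} = v_{4}  →  sig = [2:1]
  {1,2}:  v_{1} + v_{2} = v_{6} + v_{8}  →  sig = [2:1,1]
  {1,10}:  v_{1} + v_{10} = v_{8} + v_{9}  →  sig = [2:1,1]
  {3,4}:  v_{3} + v_{4} = v_{2} + v_{10}  →  sig = [2:1,1]
  {3,6}:  v_{3} + v_{6} = v_{2} + v_{5}  →  sig = [2:1,1]
  {3,9}:  v_{3} + v_{9} = v_{5} + v_{10}  →  sig = [2:1,1]
  {4,7}:  v_{4} + v_{7} = v_{2} + v_{6}  →  sig = [2:1,1]
  {7,9}:  v_{7} + v_{9} = v_{5} + v_{6}  →  sig = [2:1,1]
  {7,10}:  v_{7} + v_{10} = v_{2} + v_{5}  →  sig = [2:1,1]
  {1,4}:  v_{1} + v_{4} = 2·v_{8} + v_{9}  →  sig = [2:1,2]
  {1,5}:  v_{1} + v_{5} = 2·v_{6} + v_{9}  →  sig = [2:1,2]
  {7,8}:  v_{7} + v_{8} = v_{2} + 2·v_{6}  →  sig = [2:1,2]
  {3,7}:  v_{3} + v_{7} = 2·v_{2} + 2·v_{5}  →  sig = [2:2,2]
  {1,7}:  v_{1} + v_{7} = 3·v_{6}  →  sig = [2:3]
  {2,5,6}:  v_{2} + v_{5} + v_{6} = v_{7}  →  sig = [3:1]
  {2,5,10}:  v_{2} + v_{5} + v_{10} = v_{3}  →  sig = [3:1]
  {6,8,9}:  v_{6} + v_{8} + v_{9} = v_{1}  →  sig = [3:1]

so the primitive-relation signature multiset is
[[2:], [2:], [2:], [2:1], [2:1], [2:1], [2:1], [2:1], [2:1,1], [2:1,1], [2:1,1], [2:1,1], [2:1,1], [2:1,1], [2:1,1], [2:1,1], [2:1,2], [2:1,2], [2:1,2], [2:2,2], [2:3], [3:1], [3:1], [3:1]]


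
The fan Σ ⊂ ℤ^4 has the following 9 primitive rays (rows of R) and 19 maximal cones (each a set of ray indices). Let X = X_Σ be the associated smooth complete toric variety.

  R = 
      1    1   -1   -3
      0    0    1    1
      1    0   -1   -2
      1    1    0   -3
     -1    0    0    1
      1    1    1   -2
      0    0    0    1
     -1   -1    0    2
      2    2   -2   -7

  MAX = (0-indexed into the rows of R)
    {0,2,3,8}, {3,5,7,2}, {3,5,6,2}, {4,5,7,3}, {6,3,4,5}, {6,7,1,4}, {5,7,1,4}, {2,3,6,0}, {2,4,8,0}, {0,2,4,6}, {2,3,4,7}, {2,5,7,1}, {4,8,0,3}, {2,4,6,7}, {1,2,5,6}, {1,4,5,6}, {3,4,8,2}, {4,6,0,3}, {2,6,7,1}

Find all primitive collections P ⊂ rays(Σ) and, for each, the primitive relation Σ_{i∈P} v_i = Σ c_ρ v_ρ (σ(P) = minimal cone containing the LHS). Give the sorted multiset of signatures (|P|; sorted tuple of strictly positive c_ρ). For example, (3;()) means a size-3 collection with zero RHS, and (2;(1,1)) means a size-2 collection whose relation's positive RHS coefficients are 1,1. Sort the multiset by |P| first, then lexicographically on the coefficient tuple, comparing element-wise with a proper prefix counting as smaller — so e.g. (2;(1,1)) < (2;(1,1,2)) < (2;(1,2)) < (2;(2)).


14 collections generate NE(X_Σ); each relation:

  {1,3}:  v_{1} + v_{3} = v_{5} — sig = (2;(1))
  {0,1}:  v_{0} + v_{1} = v_{3} + v_{6} — sig = (2;(1,1))
  {0,7}:  v_{0} + v_{7} = v_{2} + v_{4} — sig = (2;(1,1))
  {1,8}:  v_{1} + v_{8} = v_{0} + v_{3} — sig = (2;(1,1))
  {0,5}:  v_{0} + v_{5} = 2·v_{3} + v_{6} — sig = (2;(1,2))
  {5,8}:  v_{5} + v_{8} = v_{0} + 2·v_{3} — sig = (2;(1,2))
  {7,8}:  v_{7} + v_{8} = 2·v_{2} + v_{3} + 2·v_{4} — sig = (2;(1,2,2))
  {6,8}:  v_{6} + v_{8} = 2·v_{0} — sig = (2;(2))
  {1,2,4}:  v_{1} + v_{2} + v_{4} = 0 — sig = (3;())
  {3,6,7}:  v_{3} + v_{6} + v_{7} = 0 — sig = (3;())
  {2,4,5}:  v_{2} + v_{4} + v_{5} = v_{3} — sig = (3;(1))
  {5,6,7}:  v_{5} + v_{6} + v_{7} = v_{1} — sig = (3;(1))
  {0,2,3,4}:  v_{0} + v_{2} + v_{3} + v_{4} = v_{8} — sig = (4;(1))
  {2,3,4,6}:  v_{2} + v_{3} + v_{4} + v_{6} = v_{0} — sig = (4;(1))

Hence PRS(X_Σ) =
{ (2;(1)),  (2;(1,1)) ×3,  (2;(1,2)) ×2,  (2;(1,2,2)),  (2;(2)),  (3;()) ×2,  (3;(1)) ×2,  (4;(1)) ×2 }


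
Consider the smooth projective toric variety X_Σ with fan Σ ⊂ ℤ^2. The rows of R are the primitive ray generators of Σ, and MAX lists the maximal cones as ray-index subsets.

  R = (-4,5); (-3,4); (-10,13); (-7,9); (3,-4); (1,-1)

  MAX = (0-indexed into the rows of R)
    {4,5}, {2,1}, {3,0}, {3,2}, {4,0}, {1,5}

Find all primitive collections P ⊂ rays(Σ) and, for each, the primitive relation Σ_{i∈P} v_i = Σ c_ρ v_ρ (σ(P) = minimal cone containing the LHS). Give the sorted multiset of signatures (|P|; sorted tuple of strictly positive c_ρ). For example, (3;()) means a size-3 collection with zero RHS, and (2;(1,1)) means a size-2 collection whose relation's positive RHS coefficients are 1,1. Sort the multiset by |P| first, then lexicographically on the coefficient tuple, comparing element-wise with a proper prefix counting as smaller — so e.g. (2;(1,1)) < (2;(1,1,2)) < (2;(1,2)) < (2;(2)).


The 9 primitive collections of Σ (r=6, n=2):

  • {1,4}:  v_{1} + v_{4} = 0 — sig = (2;())
  • {0,1}:  v_{0} + v_{1} = v_{3} — sig = (2;(1))
  • {0,5}:  v_{0} + v_{5} = v_{1} — sig = (2;(1))
  • {1,3}:  v_{1} + v_{3} = v_{2} — sig = (2;(1))
  • {2,4}:  v_{2} + v_{4} = v_{3} — sig = (2;(1))
  • {3,4}:  v_{3} + v_{4} = v_{0} — sig = (2;(1))
  • {0,2}:  v_{0} + v_{2} = 2·v_{3} — sig = (2;(2))
  • {3,5}:  v_{3} + v_{5} = 2·v_{1} — sig = (2;(2))
  • {2,5}:  v_{2} + v_{5} = 3·v_{1} — sig = (2;(3))

Sorted signature multiset PRS(X):
    |P|=2: 9 collections, coeffs (), (1), (1), (1), (1), (1), (2), (2), (3)


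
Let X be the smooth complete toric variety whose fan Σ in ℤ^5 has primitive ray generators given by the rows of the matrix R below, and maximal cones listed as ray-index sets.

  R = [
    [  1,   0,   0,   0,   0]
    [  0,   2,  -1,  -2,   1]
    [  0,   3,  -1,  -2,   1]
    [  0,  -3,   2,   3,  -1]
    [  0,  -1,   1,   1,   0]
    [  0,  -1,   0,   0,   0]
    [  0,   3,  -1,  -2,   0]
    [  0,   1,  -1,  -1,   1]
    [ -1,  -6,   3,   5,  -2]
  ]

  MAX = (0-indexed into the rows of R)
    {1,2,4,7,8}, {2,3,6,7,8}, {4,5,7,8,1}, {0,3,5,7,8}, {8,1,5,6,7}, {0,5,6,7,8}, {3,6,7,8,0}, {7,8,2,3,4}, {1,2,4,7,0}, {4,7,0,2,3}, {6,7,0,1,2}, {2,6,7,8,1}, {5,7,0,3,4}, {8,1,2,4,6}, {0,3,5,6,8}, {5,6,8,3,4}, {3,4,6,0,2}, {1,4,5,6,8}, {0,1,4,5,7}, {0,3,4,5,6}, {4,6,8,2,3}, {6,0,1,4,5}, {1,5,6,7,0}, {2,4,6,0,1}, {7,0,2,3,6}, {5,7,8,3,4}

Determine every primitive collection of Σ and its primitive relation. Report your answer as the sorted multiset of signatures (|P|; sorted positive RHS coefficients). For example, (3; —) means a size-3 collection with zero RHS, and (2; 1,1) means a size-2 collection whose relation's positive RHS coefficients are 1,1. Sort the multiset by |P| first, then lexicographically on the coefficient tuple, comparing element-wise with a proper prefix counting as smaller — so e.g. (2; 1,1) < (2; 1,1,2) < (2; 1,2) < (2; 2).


7 minimal non-faces of Δ(Σ) (on 9 rays):

  {1,3}:  v_{1} + v_{3} = v_{4} — sig = (2; 1)
  {2,5}:  v_{2} + v_{5} = v_{1} — sig = (2; 1)
  {0,2,8}:  v_{0} + v_{2} + v_{8} = v_{3} — sig = (3; 1)
  {4,6,7}:  v_{4} + v_{6} + v_{7} = v_{2} — sig = (3; 1)
  {0,1,8}:  v_{0} + v_{1} + v_{8} = v_{3} + v_{5} — sig = (3; 1,1)
  {0,4,8}:  v_{0} + v_{4} + v_{8} = 2·v_{3} + v_{5} — sig = (3; 1,2)
  {3,5,6,7}:  v_{3} + v_{5} + v_{6} + v_{7} = 0 — sig = (4; —)

so the primitive-relation signature multiset is
{ (2; 1) ×2,  (3; 1) ×2,  (3; 1,1),  (3; 1,2),  (4; —) }


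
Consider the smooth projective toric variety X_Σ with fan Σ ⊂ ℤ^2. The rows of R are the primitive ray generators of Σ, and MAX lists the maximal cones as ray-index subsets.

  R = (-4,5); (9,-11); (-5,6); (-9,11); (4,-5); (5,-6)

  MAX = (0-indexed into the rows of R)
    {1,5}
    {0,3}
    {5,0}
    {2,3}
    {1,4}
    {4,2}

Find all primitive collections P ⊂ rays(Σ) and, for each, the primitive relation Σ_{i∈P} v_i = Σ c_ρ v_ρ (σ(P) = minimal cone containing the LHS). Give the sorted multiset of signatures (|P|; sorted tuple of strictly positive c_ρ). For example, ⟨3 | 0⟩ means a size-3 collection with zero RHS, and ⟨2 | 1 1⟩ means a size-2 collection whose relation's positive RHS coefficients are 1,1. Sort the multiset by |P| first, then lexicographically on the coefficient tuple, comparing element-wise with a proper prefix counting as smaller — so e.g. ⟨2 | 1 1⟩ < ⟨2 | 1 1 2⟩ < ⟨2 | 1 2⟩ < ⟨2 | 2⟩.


|primitive collections| = 9. Relations:

  {0,4}:  v_{0} + v_{4} = 0  ⇒ sig = ⟨2 | 0⟩
  {1,3}:  v_{1} + v_{3} = 0  ⇒ sig = ⟨2 | 0⟩
  {2,5}:  v_{2} + v_{5} = 0  ⇒ sig = ⟨2 | 0⟩
  {0,1}:  v_{0} + v_{1} = v_{5}  ⇒ sig = ⟨2 | 1⟩
  {0,2}:  v_{0} + v_{2} = v_{3}  ⇒ sig = ⟨2 | 1⟩
  {1,2}:  v_{1} + v_{2} = v_{4}  ⇒ sig = ⟨2 | 1⟩
  {3,4}:  v_{3} + v_{4} = v_{2}  ⇒ sig = ⟨2 | 1⟩
  {3,5}:  v_{3} + v_{5} = v_{0}  ⇒ sig = ⟨2 | 1⟩
  {4,5}:  v_{4} + v_{5} = v_{1}  ⇒ sig = ⟨2 | 1⟩

Signatures (|P|; sorted positive RHS coefficients), sorted:
{ ⟨2 | 0⟩ ×3,  ⟨2 | 1⟩ ×6 }


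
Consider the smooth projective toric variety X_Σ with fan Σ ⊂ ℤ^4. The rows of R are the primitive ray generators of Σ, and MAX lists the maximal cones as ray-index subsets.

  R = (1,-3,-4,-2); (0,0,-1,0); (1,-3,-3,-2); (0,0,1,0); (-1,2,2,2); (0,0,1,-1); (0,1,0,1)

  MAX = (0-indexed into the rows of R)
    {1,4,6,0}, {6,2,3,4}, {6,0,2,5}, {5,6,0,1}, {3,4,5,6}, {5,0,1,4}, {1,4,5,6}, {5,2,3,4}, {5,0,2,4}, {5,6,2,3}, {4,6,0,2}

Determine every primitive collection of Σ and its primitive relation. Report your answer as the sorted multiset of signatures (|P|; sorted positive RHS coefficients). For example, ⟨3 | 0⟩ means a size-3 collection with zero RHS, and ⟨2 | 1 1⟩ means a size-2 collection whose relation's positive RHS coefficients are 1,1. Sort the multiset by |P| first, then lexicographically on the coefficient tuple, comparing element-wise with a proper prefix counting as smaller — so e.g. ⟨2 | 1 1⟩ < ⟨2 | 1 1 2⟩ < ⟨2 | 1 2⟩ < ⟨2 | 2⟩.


|primitive collections| = 5. Relations:

  • {1,3}:  v_{1} + v_{3} = 0  →  sig = ⟨2 | 0⟩
  • {0,3}:  v_{0} + v_{3} = v_{2}  →  sig = ⟨2 | 1⟩
  • {1,2}:  v_{1} + v_{2} = v_{0}  →  sig = ⟨2 | 1⟩
  • {2,4,5,6}:  v_{2} + v_{4} + v_{5} + v_{6} = 0  →  sig = ⟨4 | 0⟩
  • {0,4,5,6}:  v_{0} + v_{4} + v_{5} + v_{6} = v_{1}  →  sig = ⟨4 | 1⟩

Signatures (|P|; sorted positive RHS coefficients), sorted:
[⟨2 | 0⟩, ⟨2 | 1⟩, ⟨2 | 1⟩, ⟨4 | 0⟩, ⟨4 | 1⟩]


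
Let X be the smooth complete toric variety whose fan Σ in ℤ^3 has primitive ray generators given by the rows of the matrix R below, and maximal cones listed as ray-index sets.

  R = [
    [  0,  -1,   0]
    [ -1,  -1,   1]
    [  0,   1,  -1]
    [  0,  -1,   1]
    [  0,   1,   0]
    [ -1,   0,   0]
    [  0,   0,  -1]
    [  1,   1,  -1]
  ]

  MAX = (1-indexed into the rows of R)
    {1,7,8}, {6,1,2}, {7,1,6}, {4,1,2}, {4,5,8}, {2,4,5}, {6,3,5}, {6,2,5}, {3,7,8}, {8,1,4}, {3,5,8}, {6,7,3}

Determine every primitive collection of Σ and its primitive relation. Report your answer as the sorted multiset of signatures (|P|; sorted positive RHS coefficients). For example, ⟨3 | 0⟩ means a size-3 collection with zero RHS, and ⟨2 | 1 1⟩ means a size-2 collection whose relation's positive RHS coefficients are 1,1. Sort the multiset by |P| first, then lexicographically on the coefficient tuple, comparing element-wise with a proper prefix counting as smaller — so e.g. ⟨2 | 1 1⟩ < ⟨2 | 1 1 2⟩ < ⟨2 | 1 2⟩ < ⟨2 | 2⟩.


10 minimal non-faces of Δ(Σ) (on 8 rays):

  • {1,5}:  v_{1} + v_{5} = 0  ⟹  sig = ⟨2 | 0⟩
  • {2,8}:  v_{2} + v_{8} = 0  ⟹  sig = ⟨2 | 0⟩
  • {3,4}:  v_{3} + v_{4} = 0  ⟹  sig = ⟨2 | 0⟩
  • {1,3}:  v_{1} + v_{3} = v_{7}  ⟹  sig = ⟨2 | 1⟩
  • {2,3}:  v_{2} + v_{3} = v_{6}  ⟹  sig = ⟨2 | 1⟩
  • {4,6}:  v_{4} + v_{6} = v_{2}  ⟹  sig = ⟨2 | 1⟩
  • {4,7}:  v_{4} + v_{7} = v_{1}  ⟹  sig = ⟨2 | 1⟩
  • {5,7}:  v_{5} + v_{7} = v_{3}  ⟹  sig = ⟨2 | 1⟩
  • {6,8}:  v_{6} + v_{8} = v_{3}  ⟹  sig = ⟨2 | 1⟩
  • {2,7}:  v_{2} + v_{7} = v_{1} + v_{6}  ⟹  sig = ⟨2 | 1 1⟩

Sorted signature multiset PRS(X):
    |P|=2: 10 collections, coeffs (), (), (), (1), (1), (1), (1), (1), (1), (1,1)


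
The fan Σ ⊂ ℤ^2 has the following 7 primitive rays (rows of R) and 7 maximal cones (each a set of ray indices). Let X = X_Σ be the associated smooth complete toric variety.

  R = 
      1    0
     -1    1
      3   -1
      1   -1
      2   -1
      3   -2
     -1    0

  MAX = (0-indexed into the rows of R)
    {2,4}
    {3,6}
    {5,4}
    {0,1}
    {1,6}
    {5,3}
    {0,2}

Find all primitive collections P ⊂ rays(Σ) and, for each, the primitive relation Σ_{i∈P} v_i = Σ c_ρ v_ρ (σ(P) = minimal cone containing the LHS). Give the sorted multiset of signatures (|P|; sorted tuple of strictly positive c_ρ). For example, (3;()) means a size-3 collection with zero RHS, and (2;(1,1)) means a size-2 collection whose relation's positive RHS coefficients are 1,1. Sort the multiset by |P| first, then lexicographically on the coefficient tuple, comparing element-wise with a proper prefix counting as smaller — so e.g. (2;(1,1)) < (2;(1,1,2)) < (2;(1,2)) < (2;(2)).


14 collections generate NE(X_Σ); each relation:

  P={0,6}:  v_{0} + v_{6} = 0 — sig = (2;())
  P={1,3}:  v_{1} + v_{3} = 0 — sig = (2;())
  P={0,3}:  v_{0} + v_{3} = v_{4} — sig = (2;(1))
  P={0,4}:  v_{0} + v_{4} = v_{2} — sig = (2;(1))
  P={1,4}:  v_{1} + v_{4} = v_{0} — sig = (2;(1))
  P={1,5}:  v_{1} + v_{5} = v_{4} — sig = (2;(1))
  P={2,6}:  v_{2} + v_{6} = v_{4} — sig = (2;(1))
  P={3,4}:  v_{3} + v_{4} = v_{5} — sig = (2;(1))
  P={4,6}:  v_{4} + v_{6} = v_{3} — sig = (2;(1))
  P={0,5}:  v_{0} + v_{5} = 2·v_{4} — sig = (2;(2))
  P={1,2}:  v_{1} + v_{2} = 2·v_{0} — sig = (2;(2))
  P={2,3}:  v_{2} + v_{3} = 2·v_{4} — sig = (2;(2))
  P={5,6}:  v_{5} + v_{6} = 2·v_{3} — sig = (2;(2))
  P={2,5}:  v_{2} + v_{5} = 3·v_{4} — sig = (2;(3))

Signatures (|P|; sorted positive RHS coefficients), sorted:
    |P|=2: 14 collections, coeffs (), (), (1), (1), (1), (1), (1), (1), (1), (2), (2), (2), (2), (3)


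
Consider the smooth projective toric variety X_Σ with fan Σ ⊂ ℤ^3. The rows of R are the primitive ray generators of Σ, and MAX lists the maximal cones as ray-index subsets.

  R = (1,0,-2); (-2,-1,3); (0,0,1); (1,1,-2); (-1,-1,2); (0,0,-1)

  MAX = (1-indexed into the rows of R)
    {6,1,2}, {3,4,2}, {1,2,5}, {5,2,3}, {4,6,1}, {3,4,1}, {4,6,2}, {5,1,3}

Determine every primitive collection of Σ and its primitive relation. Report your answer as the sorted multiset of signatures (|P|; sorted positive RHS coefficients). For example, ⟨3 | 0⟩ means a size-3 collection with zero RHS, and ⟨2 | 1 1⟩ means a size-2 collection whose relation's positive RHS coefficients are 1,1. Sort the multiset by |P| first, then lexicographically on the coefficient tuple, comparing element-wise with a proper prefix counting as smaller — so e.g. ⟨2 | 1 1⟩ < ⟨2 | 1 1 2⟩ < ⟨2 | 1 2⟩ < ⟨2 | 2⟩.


|primitive collections| = 5. Relations:

  {3,6}:  v_{3} + v_{6} = 0 — sig = ⟨2 | 0⟩
  {4,5}:  v_{4} + v_{5} = 0 — sig = ⟨2 | 0⟩
  {5,6}:  v_{5} + v_{6} = v_{1} + v_{2} — sig = ⟨2 | 1 1⟩
  {1,2,3}:  v_{1} + v_{2} + v_{3} = v_{5} — sig = ⟨3 | 1⟩
  {1,2,4}:  v_{1} + v_{2} + v_{4} = v_{6} — sig = ⟨3 | 1⟩

Signatures (|P|; sorted positive RHS coefficients), sorted:
    |P|=2: 3 collections, coeffs (), (), (1,1)
    |P|=3: 2 collections, coeffs (1), (1)


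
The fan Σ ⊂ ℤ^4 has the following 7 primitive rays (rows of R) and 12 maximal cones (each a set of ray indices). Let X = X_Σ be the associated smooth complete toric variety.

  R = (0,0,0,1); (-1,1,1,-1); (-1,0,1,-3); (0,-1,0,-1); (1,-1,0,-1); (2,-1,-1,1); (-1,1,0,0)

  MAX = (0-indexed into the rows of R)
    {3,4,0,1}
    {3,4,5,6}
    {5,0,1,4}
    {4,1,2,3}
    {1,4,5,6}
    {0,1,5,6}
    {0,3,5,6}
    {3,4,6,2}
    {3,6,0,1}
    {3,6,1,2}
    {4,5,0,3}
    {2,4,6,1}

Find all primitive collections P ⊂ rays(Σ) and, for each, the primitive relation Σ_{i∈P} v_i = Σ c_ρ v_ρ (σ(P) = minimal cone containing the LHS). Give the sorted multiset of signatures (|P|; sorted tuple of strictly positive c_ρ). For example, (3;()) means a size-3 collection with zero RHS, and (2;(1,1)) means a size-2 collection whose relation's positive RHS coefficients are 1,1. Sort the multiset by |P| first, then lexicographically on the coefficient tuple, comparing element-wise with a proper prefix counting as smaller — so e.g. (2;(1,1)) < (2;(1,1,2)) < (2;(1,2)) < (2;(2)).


Δ(Σ) — 7 vertices, 5 min non-faces:

  • {0,2}:  v_{0} + v_{2} = v_{1} + v_{3}  →  sig = (2;(1,1))
  • {2,5}:  v_{2} + v_{5} = 2·v_{4} + v_{6}  →  sig = (2;(1,2))
  • {0,4,6}:  v_{0} + v_{4} + v_{6} = 0  →  sig = (3;())
  • {1,3,5}:  v_{1} + v_{3} + v_{5} = v_{4}  →  sig = (3;(1))
  • {1,3,4,6}:  v_{1} + v_{3} + v_{4} + v_{6} = v_{2}  →  sig = (4;(1))

Sorted signature multiset PRS(X):
{ (2;(1,1)),  (2;(1,2)),  (3;()),  (3;(1)),  (4;(1)) }


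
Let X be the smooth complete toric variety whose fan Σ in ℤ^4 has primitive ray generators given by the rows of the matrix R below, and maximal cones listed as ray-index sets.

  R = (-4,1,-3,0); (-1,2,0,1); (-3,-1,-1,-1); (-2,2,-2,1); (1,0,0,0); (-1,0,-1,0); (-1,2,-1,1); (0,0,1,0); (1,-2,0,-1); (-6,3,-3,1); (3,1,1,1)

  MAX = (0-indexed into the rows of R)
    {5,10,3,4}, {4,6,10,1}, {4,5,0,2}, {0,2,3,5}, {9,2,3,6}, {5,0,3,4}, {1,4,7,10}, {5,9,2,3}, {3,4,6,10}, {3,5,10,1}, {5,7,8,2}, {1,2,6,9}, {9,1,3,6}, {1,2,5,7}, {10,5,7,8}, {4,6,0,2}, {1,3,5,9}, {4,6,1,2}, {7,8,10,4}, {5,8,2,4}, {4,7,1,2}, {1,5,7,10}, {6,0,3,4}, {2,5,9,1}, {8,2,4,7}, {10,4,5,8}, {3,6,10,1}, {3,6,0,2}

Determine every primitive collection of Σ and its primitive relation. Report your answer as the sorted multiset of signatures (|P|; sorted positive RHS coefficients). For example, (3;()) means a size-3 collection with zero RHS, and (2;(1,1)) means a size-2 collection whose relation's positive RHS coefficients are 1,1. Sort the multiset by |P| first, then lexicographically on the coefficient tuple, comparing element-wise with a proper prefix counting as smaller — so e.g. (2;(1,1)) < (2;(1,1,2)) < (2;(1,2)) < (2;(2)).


Minimal non-faces — 21 found among 11 rays, 28 max cones:

  P={1,8}:  v_{1} + v_{8} = 0  so sig = (2;())
  P={2,10}:  v_{2} + v_{10} = 0  so sig = (2;())
  P={5,6}:  v_{5} + v_{6} = v_{3}  so sig = (2;(1))
  P={6,7}:  v_{6} + v_{7} = v_{1}  so sig = (2;(1))
  P={0,7}:  v_{0} + v_{7} = v_{2} + v_{6}  so sig = (2;(1,1))
  P={0,10}:  v_{0} + v_{10} = v_{3} + v_{4}  so sig = (2;(1,1))
  P={3,7}:  v_{3} + v_{7} = v_{1} + v_{5}  so sig = (2;(1,1))
  P={6,8}:  v_{6} + v_{8} = v_{4} + v_{5}  so sig = (2;(1,1))
  P={8,9}:  v_{8} + v_{9} = v_{2} + v_{3}  so sig = (2;(1,1))
  P={9,10}:  v_{9} + v_{10} = v_{1} + v_{3}  so sig = (2;(1,1))
  P={7,9}:  v_{7} + v_{9} = 2·v_{1} + v_{2} + v_{5}  so sig = (2;(1,1,2))
  P={0,1}:  v_{0} + v_{1} = v_{2} + 2·v_{6}  so sig = (2;(1,2))
  P={3,8}:  v_{3} + v_{8} = v_{4} + 2·v_{5}  so sig = (2;(1,2))
  P={4,9}:  v_{4} + v_{9} = v_{2} + 2·v_{6}  so sig = (2;(1,2))
  P={0,8}:  v_{0} + v_{8} = v_{2} + 2·v_{4} + 2·v_{5}  so sig = (2;(1,2,2))
  P={0,9}:  v_{0} + v_{9} = 2·v_{2} + v_{3} + 2·v_{6}  so sig = (2;(1,2,2))
  P={4,5,7}:  v_{4} + v_{5} + v_{7} = 0  so sig = (3;())
  P={1,2,3}:  v_{1} + v_{2} + v_{3} = v_{9}  so sig = (3;(1))
  P={1,4,5}:  v_{1} + v_{4} + v_{5} = v_{6}  so sig = (3;(1))
  P={2,3,4}:  v_{2} + v_{3} + v_{4} = v_{0}  so sig = (3;(1))
  P={1,3,4}:  v_{1} + v_{3} + v_{4} = 2·v_{6}  so sig = (3;(2))

Signatures (|P|; sorted positive RHS coefficients), sorted:
{ (2;()) ×2,  (2;(1)) ×2,  (2;(1,1)) ×6,  (2;(1,1,2)),  (2;(1,2)) ×3,  (2;(1,2,2)) ×2,  (3;()),  (3;(1)) ×3,  (3;(2)) }


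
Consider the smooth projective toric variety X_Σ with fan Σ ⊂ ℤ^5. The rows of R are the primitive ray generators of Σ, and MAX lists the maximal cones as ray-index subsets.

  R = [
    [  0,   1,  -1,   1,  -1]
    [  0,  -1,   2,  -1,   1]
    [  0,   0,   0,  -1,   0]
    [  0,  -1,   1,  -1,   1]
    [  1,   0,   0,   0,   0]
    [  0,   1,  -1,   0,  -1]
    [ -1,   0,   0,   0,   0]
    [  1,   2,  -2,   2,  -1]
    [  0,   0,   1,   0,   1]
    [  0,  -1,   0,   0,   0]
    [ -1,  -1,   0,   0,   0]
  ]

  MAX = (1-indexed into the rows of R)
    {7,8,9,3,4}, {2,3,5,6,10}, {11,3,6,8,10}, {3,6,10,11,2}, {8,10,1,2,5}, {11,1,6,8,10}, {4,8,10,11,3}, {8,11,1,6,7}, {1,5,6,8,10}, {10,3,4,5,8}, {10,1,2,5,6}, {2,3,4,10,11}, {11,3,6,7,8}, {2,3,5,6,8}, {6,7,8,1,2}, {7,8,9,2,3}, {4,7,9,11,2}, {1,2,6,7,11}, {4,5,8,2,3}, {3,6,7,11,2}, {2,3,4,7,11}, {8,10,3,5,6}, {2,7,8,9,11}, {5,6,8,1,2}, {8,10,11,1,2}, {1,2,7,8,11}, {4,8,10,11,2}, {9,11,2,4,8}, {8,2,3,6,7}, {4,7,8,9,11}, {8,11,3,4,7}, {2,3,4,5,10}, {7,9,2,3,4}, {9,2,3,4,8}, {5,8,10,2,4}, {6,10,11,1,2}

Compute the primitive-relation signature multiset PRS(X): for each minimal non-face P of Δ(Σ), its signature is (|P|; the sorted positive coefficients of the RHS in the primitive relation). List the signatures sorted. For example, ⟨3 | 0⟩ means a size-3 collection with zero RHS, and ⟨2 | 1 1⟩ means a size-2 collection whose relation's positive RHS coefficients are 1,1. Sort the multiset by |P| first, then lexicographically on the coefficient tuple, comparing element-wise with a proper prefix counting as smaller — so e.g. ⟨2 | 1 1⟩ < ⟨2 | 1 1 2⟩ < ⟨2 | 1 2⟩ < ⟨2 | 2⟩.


16 minimal non-faces of Δ(Σ) (on 11 rays):

  P={1,4}:  v_{1} + v_{4} = 0  →  sig = ⟨2 | 0⟩
  P={5,7}:  v_{5} + v_{7} = 0  →  sig = ⟨2 | 0⟩
  P={1,3}:  v_{1} + v_{3} = v_{6}  →  sig = ⟨2 | 1⟩
  P={4,6}:  v_{4} + v_{6} = v_{3}  →  sig = ⟨2 | 1⟩
  P={5,11}:  v_{5} + v_{11} = v_{10}  →  sig = ⟨2 | 1⟩
  P={7,10}:  v_{7} + v_{10} = v_{11}  →  sig = ⟨2 | 1⟩
  P={1,9}:  v_{1} + v_{9} = v_{2} + v_{7} + v_{8}  →  sig = ⟨2 | 1 1 1⟩
  P={5,9}:  v_{5} + v_{9} = v_{2} + v_{4} + v_{8}  →  sig = ⟨2 | 1 1 1⟩
  P={6,9}:  v_{6} + v_{9} = v_{2} + v_{3} + v_{7} + v_{8}  →  sig = ⟨2 | 1 1 1 1⟩
  P={9,10}:  v_{9} + v_{10} = v_{2} + v_{4} + v_{8} + v_{11}  →  sig = ⟨2 | 1 1 1 1⟩
  P={3,9,11}:  v_{3} + v_{9} + v_{11} = v_{4} + v_{7}  →  sig = ⟨3 | 1 1⟩
  P={2,3,8,11}:  v_{2} + v_{3} + v_{8} + v_{11} = 0  →  sig = ⟨4 | 0⟩
  P={2,3,8,10}:  v_{2} + v_{3} + v_{8} + v_{10} = v_{5}  →  sig = ⟨4 | 1⟩
  P={2,4,7,8}:  v_{2} + v_{4} + v_{7} + v_{8} = v_{9}  →  sig = ⟨4 | 1⟩
  P={2,6,8,11}:  v_{2} + v_{6} + v_{8} + v_{11} = v_{1}  →  sig = ⟨4 | 1⟩
  P={2,6,8,10}:  v_{2} + v_{6} + v_{8} + v_{10} = v_{1} + v_{5}  →  sig = ⟨4 | 1 1⟩

so the primitive-relation signature multiset is
    ⟨2 | 0⟩
    ⟨2 | 0⟩
    ⟨2 | 1⟩
    ⟨2 | 1⟩
    ⟨2 | 1⟩
    ⟨2 | 1⟩
    ⟨2 | 1 1 1⟩
    ⟨2 | 1 1 1⟩
    ⟨2 | 1 1 1 1⟩
    ⟨2 | 1 1 1 1⟩
    ⟨3 | 1 1⟩
    ⟨4 | 0⟩
    ⟨4 | 1⟩
    ⟨4 | 1⟩
    ⟨4 | 1⟩
    ⟨4 | 1 1⟩
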